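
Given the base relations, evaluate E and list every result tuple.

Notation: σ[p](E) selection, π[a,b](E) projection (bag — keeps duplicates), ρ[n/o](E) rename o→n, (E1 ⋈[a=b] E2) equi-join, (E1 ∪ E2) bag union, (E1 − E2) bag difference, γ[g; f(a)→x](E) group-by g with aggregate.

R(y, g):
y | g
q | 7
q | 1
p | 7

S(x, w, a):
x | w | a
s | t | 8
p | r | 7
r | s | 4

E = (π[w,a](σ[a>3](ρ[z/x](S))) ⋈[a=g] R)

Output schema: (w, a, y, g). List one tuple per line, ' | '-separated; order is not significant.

Per-node cardinality:
  S → 3
  ρ[z/x](S) → 3
  σ[a>3](ρ[z/x](S)) → 3
  π[w,a](σ[a>3](ρ[z/x](S))) → 3
  R → 3
  (π[w,a](σ[a>3](ρ[z/x](S))) ⋈[a=g] R) → 2

== RESULT ==
w | a | y | g
r | 7 | p | 7
r | 7 | q | 7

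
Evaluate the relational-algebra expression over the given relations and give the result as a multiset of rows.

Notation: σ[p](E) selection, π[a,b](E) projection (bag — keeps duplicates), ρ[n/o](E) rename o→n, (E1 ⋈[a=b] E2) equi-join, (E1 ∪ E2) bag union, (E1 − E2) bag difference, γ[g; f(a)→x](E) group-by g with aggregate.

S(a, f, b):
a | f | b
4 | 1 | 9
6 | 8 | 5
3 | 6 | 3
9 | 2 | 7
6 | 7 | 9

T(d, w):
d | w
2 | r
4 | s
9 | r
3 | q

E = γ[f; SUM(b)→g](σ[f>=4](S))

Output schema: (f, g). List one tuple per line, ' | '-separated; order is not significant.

Per-node cardinality:
  S → 5
  σ[f>=4](S) → 3
  γ[f; SUM(b)→g](σ[f>=4](S)) → 3

== RESULT ==
f | g
6 | 3
7 | 9
8 | 5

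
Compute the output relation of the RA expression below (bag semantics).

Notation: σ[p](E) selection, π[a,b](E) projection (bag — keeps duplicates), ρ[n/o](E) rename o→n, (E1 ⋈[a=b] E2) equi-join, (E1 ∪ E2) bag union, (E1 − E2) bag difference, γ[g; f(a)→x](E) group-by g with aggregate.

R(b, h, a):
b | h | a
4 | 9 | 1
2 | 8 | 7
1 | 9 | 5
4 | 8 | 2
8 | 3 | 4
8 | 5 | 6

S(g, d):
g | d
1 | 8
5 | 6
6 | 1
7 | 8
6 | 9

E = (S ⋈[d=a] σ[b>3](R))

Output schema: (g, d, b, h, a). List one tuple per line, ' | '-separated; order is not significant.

Stepwise |·|:
  S → 5
  R → 6
  σ[b>3](R) → 4
  (S ⋈[d=a] σ[b>3](R)) → 2

== RESULT ==
g | d | b | h | a
5 | 6 | 8 | 5 | 6
6 | 1 | 4 | 9 | 1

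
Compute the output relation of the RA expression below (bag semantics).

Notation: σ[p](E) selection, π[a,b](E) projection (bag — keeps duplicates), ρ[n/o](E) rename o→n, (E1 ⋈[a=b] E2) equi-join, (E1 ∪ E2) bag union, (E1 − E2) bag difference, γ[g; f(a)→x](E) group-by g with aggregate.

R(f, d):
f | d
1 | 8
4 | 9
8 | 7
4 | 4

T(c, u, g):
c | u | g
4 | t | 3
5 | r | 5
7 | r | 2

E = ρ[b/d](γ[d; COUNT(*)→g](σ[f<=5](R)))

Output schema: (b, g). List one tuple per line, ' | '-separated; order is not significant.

Per-node cardinality:
  R → 4
  σ[f<=5](R) → 3
  γ[d; COUNT(*)→g](σ[f<=5](R)) → 3
  ρ[b/d](γ[d; COUNT(*)→g](σ[f<=5](R))) → 3

== RESULT ==
b | g
4 | 1
8 | 1
9 | 1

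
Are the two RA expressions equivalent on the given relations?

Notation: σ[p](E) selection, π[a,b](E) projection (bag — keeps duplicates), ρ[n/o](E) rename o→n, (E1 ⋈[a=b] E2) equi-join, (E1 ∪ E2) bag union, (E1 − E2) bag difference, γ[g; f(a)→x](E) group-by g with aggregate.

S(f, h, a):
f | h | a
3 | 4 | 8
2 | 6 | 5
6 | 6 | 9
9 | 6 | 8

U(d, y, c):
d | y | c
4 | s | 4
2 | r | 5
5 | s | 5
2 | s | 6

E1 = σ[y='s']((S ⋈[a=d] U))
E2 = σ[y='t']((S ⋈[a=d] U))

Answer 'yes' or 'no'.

E1 per-node cardinality:
  S → 4
  U → 4
  (S ⋈[a=d] U) → 1
  σ[y='s']((S ⋈[a=d] U)) → 1
E2 per-node cardinality:
  S → 4
  U → 4
  (S ⋈[a=d] U) → 1
  σ[y='t']((S ⋈[a=d] U)) → 0

E1 result:
f | h | a | d | y | c
2 | 6 | 5 | 5 | s | 5
E2 result:
f | h | a | d | y | c
(0 rows)
Witness: (2, 6, 5, 5, 's', 5) appears 1× in E1 but 0× in E2.

no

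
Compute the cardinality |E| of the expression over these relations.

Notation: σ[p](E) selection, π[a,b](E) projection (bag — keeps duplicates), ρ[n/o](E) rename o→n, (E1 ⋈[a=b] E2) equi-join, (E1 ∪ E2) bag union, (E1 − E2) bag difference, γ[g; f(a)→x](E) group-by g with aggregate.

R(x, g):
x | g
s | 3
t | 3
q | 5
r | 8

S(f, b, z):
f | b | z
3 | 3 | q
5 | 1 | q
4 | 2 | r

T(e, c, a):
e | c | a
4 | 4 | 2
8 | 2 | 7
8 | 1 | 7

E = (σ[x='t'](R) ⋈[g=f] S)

Stepwise |·|:
  R → 4
  σ[x='t'](R) → 1
  S → 3
  (σ[x='t'](R) ⋈[g=f] S) → 1

|E| = 1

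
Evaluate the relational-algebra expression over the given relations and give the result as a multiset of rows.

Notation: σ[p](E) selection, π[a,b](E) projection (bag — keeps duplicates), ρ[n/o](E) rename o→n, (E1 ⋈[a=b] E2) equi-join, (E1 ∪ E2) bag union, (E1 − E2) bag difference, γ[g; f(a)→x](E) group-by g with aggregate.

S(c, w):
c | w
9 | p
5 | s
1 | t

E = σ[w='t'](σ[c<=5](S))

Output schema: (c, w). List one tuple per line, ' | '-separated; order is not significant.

Stepwise |·|:
  S → 3
  σ[c<=5](S) → 2
  σ[w='t'](σ[c<=5](S)) → 1

== RESULT ==
c | w
1 | t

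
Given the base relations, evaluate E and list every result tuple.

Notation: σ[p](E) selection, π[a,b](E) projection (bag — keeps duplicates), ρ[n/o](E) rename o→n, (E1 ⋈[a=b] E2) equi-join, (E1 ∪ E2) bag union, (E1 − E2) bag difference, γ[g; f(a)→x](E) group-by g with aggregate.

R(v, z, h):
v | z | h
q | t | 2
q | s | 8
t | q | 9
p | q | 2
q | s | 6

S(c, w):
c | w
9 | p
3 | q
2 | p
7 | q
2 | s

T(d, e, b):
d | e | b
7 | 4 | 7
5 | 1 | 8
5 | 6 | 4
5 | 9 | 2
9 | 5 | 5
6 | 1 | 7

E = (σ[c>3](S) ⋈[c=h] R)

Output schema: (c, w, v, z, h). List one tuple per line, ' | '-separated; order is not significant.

Row counts bottom-up:
  S → 5
  σ[c>3](S) → 2
  R → 5
  (σ[c>3](S) ⋈[c=h] R) → 1

== RESULT ==
c | w | v | z | h
9 | p | t | q | 9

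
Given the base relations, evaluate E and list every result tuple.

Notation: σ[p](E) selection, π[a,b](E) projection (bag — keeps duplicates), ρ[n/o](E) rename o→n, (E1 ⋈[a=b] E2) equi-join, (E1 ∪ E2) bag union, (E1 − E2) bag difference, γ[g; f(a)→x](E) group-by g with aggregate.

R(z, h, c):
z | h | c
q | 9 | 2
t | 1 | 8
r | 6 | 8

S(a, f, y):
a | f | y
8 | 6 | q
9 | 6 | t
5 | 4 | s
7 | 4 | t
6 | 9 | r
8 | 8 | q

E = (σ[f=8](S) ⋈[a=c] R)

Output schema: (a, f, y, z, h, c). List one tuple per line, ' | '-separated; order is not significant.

Stepwise |·|:
  S → 6
  σ[f=8](S) → 1
  R → 3
  (σ[f=8](S) ⋈[a=c] R) → 2

== RESULT ==
a | f | y | z | h | c
8 | 8 | q | r | 6 | 8
8 | 8 | q | t | 1 | 8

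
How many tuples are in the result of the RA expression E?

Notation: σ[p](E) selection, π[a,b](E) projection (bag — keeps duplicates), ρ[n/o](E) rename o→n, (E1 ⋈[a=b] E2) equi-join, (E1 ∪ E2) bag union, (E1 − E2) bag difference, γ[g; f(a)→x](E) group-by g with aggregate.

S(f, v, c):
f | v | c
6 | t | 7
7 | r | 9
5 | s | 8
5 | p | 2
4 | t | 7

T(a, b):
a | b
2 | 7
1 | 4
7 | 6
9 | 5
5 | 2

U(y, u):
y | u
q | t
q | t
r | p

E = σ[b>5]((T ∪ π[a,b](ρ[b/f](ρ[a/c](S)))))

Per-node cardinality:
  T → 5
  S → 5
  ρ[a/c](S) → 5
  ρ[b/f](ρ[a/c](S)) → 5
  π[a,b](ρ[b/f](ρ[a/c](S))) → 5
  (T ∪ π[a,b](ρ[b/f](ρ[a/c](S)))) → 10
  σ[b>5]((T ∪ π[a,b](ρ[b/f](ρ[a/c](S))))) → 4

|E| = 4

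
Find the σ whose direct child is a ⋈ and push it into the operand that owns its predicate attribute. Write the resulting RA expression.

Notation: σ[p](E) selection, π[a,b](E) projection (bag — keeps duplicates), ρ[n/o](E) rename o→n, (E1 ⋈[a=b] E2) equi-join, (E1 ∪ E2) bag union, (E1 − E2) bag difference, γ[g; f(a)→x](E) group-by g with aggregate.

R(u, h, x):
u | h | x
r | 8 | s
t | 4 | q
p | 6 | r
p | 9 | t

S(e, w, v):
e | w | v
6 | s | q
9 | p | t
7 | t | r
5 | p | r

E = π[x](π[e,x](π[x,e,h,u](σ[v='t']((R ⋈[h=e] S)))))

σ filters on v, owned by the right side.
E' = π[x](π[e,x](π[x,e,h,u]((R ⋈[h=e] σ[v='t'](S)))))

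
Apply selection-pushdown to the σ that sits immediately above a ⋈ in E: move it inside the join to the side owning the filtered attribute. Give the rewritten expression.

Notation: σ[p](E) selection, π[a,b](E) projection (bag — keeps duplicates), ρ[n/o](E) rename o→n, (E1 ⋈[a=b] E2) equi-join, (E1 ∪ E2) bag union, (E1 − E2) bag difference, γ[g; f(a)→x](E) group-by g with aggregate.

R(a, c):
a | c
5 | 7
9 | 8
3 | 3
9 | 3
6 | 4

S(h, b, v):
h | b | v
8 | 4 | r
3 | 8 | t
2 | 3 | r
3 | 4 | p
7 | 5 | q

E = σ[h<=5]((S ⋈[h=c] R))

σ filters on h, owned by the left side.
E' = (σ[h<=5](S) ⋈[h=c] R)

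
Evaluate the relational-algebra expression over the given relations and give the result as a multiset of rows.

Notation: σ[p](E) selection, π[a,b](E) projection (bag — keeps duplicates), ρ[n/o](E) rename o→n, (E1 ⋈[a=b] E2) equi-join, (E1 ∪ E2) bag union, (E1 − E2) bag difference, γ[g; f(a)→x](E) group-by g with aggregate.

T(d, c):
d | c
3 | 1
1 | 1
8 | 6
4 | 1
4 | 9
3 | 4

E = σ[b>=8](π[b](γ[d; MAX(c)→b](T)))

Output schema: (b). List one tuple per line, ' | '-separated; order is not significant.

Per-node cardinality:
  T → 6
  γ[d; MAX(c)→b](T) → 4
  π[b](γ[d; MAX(c)→b](T)) → 4
  σ[b>=8](π[b](γ[d; MAX(c)→b](T))) → 1

== RESULT ==
b
9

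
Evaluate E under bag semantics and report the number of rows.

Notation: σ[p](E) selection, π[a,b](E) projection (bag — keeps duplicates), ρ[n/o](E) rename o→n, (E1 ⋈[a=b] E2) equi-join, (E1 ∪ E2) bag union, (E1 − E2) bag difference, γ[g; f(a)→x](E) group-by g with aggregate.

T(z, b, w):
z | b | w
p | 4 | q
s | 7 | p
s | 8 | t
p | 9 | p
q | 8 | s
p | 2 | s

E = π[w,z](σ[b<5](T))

Row counts bottom-up:
  T → 6
  σ[b<5](T) → 2
  π[w,z](σ[b<5](T)) → 2

|E| = 2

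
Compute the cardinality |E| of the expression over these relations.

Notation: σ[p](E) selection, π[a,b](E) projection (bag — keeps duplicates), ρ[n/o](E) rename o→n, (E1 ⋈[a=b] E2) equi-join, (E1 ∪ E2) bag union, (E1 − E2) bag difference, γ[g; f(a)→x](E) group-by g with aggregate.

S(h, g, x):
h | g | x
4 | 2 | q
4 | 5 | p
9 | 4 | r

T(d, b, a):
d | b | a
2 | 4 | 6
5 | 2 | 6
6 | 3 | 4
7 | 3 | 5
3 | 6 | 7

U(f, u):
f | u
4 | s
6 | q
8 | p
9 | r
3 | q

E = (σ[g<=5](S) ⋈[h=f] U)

Subexpression sizes:
  S → 3
  σ[g<=5](S) → 3
  U → 5
  (σ[g<=5](S) ⋈[h=f] U) → 3

|E| = 3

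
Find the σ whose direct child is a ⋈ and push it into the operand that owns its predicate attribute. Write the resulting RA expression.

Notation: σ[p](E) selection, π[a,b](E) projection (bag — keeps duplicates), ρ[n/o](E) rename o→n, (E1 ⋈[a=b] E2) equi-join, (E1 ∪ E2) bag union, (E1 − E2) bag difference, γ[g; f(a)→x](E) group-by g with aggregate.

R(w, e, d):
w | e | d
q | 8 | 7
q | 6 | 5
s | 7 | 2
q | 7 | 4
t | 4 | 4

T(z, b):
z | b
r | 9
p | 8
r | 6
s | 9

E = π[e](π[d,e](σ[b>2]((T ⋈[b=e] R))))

σ filters on b, owned by the left side.
E' = π[e](π[d,e]((σ[b>2](T) ⋈[b=e] R)))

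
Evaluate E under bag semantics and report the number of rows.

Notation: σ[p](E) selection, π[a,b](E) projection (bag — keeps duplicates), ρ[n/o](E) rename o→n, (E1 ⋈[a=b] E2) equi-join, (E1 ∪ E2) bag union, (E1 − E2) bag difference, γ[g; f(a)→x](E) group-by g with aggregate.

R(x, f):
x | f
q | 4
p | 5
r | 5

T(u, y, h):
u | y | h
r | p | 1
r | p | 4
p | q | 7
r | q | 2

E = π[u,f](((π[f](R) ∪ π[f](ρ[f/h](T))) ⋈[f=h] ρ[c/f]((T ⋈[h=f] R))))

Row counts bottom-up:
  R → 3
  π[f](R) → 3
  T → 4
  ρ[f/h](T) → 4
  π[f](ρ[f/h](T)) → 4
  (π[f](R) ∪ π[f](ρ[f/h](T))) → 7
  T → 4
  R → 3
  (T ⋈[h=f] R) → 1
  ρ[c/f]((T ⋈[h=f] R)) → 1
  ((π[f](R) ∪ π[f](ρ[f/h](T))) ⋈[f=h] ρ[c/f]((T ⋈[h=f] R))) → 2
  π[u,f](((π[f](R) ∪ π[f](ρ[f/h](T))) ⋈[f=h] ρ[c/f]((T ⋈[h=f] R)))) → 2

|E| = 2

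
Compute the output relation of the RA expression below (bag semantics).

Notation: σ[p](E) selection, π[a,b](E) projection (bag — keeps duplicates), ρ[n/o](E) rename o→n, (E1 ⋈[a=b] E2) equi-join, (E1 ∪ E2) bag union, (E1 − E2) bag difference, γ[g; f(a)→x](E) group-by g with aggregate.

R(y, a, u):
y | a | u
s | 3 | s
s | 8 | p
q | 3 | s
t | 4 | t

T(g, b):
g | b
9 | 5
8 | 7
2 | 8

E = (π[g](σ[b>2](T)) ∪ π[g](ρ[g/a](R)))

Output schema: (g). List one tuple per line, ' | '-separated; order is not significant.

Per-node cardinality:
  T → 3
  σ[b>2](T) → 3
  π[g](σ[b>2](T)) → 3
  R → 4
  ρ[g/a](R) → 4
  π[g](ρ[g/a](R)) → 4
  (π[g](σ[b>2](T)) ∪ π[g](ρ[g/a](R))) → 7

== RESULT ==
g
2
3
3
4
8
8
9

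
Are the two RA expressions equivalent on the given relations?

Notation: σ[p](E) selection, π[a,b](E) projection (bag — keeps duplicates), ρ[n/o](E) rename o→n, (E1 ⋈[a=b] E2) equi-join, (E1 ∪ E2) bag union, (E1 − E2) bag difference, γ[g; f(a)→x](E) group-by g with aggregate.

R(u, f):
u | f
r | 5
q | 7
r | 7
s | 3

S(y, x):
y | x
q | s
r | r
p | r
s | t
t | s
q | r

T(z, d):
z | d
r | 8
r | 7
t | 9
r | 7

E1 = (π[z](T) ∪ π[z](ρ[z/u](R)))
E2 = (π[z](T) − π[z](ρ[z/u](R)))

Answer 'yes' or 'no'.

E1 per-node cardinality:
  T → 4
  π[z](T) → 4
  R → 4
  ρ[z/u](R) → 4
  π[z](ρ[z/u](R)) → 4
  (π[z](T) ∪ π[z](ρ[z/u](R))) → 8
E2 per-node cardinality:
  T → 4
  π[z](T) → 4
  R → 4
  ρ[z/u](R) → 4
  π[z](ρ[z/u](R)) → 4
  (π[z](T) − π[z](ρ[z/u](R))) → 2

E1 result:
z
q
r
r
r
r
r
s
t
E2 result:
z
r
t
Witness: ('q',) appears 1× in E1 but 0× in E2.

no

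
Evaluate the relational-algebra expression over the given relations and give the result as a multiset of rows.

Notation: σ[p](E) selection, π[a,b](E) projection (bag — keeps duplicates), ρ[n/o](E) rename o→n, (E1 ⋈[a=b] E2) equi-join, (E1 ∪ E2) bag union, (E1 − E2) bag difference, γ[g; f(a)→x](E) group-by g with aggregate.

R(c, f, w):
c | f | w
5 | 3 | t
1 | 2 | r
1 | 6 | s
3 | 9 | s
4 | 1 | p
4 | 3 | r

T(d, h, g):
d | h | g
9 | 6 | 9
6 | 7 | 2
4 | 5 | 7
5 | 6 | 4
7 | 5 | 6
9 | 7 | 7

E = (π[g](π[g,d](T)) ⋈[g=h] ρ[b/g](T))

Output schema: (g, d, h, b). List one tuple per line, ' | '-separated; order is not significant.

Subexpression sizes:
  T → 6
  π[g,d](T) → 6
  π[g](π[g,d](T)) → 6
  T → 6
  ρ[b/g](T) → 6
  (π[g](π[g,d](T)) ⋈[g=h] ρ[b/g](T)) → 6

== RESULT ==
g | d | h | b
6 | 5 | 6 | 4
6 | 9 | 6 | 9
7 | 6 | 7 | 2
7 | 6 | 7 | 2
7 | 9 | 7 | 7
7 | 9 | 7 | 7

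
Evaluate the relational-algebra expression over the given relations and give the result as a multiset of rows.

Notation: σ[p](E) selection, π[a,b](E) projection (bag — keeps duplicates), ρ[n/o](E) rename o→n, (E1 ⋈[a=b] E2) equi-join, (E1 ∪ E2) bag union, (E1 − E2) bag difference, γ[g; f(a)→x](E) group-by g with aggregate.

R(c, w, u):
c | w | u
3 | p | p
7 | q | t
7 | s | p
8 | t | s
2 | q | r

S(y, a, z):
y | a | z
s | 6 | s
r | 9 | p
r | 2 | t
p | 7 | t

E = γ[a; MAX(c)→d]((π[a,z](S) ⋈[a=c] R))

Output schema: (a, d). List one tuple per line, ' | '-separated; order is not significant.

Per-node cardinality:
  S → 4
  π[a,z](S) → 4
  R → 5
  (π[a,z](S) ⋈[a=c] R) → 3
  γ[a; MAX(c)→d]((π[a,z](S) ⋈[a=c] R)) → 2

== RESULT ==
a | d
2 | 2
7 | 7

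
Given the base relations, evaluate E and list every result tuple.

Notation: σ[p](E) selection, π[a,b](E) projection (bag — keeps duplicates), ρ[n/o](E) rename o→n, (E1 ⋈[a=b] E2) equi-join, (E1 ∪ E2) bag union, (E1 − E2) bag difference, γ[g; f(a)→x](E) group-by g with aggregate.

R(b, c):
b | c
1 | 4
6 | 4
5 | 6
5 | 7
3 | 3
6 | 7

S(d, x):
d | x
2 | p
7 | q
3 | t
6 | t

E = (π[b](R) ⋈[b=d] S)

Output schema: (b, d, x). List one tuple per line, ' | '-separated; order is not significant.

Row counts bottom-up:
  R → 6
  π[b](R) → 6
  S → 4
  (π[b](R) ⋈[b=d] S) → 3

== RESULT ==
b | d | x
3 | 3 | t
6 | 6 | t
6 | 6 | t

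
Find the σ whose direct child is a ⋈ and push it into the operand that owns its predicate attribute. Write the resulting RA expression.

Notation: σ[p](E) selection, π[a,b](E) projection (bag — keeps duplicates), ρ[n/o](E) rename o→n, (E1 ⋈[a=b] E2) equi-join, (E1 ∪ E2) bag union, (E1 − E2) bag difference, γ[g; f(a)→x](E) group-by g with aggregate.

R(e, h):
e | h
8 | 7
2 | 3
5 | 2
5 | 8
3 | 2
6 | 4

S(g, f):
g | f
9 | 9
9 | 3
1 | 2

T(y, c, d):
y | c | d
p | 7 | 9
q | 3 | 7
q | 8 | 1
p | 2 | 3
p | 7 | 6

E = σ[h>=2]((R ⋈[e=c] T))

σ filters on h, owned by the left side.
E' = (σ[h>=2](R) ⋈[e=c] T)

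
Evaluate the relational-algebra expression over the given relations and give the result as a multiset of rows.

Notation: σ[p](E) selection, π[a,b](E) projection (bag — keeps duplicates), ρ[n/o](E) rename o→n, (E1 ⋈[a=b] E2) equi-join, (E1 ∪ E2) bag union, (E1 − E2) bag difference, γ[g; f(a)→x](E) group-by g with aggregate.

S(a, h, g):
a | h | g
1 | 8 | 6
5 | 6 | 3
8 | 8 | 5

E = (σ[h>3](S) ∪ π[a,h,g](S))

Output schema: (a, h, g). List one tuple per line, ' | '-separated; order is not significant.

Subexpression sizes:
  S → 3
  σ[h>3](S) → 3
  S → 3
  π[a,h,g](S) → 3
  (σ[h>3](S) ∪ π[a,h,g](S)) → 6

== RESULT ==
a | h | g
1 | 8 | 6
1 | 8 | 6
5 | 6 | 3
5 | 6 | 3
8 | 8 | 5
8 | 8 | 5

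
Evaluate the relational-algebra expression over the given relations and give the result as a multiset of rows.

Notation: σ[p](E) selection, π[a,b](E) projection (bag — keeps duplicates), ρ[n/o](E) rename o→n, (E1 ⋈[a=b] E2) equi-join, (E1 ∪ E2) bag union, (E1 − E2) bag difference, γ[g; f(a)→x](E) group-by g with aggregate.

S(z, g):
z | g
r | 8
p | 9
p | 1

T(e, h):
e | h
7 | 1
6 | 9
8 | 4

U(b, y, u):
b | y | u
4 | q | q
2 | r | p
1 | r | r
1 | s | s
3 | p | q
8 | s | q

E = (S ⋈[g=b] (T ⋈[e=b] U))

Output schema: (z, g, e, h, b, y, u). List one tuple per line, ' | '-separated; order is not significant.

Subexpression sizes:
  S → 3
  T → 3
  U → 6
  (T ⋈[e=b] U) → 1
  (S ⋈[g=b] (T ⋈[e=b] U)) → 1

== RESULT ==
z | g | e | h | b | y | u
r | 8 | 8 | 4 | 8 | s | q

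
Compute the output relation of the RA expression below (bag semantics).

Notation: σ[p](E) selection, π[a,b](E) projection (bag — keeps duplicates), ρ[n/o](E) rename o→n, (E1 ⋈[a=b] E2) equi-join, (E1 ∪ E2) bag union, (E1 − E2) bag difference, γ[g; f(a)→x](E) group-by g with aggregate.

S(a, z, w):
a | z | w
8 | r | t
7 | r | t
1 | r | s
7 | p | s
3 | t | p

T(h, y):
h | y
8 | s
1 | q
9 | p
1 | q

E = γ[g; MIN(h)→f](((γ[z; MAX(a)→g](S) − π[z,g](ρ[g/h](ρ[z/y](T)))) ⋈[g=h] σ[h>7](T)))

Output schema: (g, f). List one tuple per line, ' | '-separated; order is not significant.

Subexpression sizes:
  S → 5
  γ[z; MAX(a)→g](S) → 3
  T → 4
  ρ[z/y](T) → 4
  ρ[g/h](ρ[z/y](T)) → 4
  π[z,g](ρ[g/h](ρ[z/y](T))) → 4
  (γ[z; MAX(a)→g](S) − π[z,g](ρ[g/h](ρ[z/y](T)))) → 3
  T → 4
  σ[h>7](T) → 2
  ((γ[z; MAX(a)→g](S) − π[z,g](ρ[g/h](ρ[z/y](T)))) ⋈[g=h] σ[h>7](T)) → 1
  γ[g; MIN(h)→f](((γ[z; MAX(a)→g](S) − π[z,g](ρ[g/h](ρ[z/y](T)))) ⋈[g=h] σ[h>7](T))) → 1

== RESULT ==
g | f
8 | 8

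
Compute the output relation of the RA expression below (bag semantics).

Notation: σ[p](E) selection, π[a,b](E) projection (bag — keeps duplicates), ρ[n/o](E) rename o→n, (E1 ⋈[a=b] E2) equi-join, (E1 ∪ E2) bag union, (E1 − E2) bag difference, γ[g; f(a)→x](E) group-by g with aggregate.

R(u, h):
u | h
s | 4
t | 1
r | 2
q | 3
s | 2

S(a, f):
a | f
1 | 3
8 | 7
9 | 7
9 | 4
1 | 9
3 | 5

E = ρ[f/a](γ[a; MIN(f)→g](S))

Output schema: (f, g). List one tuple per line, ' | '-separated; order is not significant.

Per-node cardinality:
  S → 6
  γ[a; MIN(f)→g](S) → 4
  ρ[f/a](γ[a; MIN(f)→g](S)) → 4

== RESULT ==
f | g
1 | 3
3 | 5
8 | 7
9 | 4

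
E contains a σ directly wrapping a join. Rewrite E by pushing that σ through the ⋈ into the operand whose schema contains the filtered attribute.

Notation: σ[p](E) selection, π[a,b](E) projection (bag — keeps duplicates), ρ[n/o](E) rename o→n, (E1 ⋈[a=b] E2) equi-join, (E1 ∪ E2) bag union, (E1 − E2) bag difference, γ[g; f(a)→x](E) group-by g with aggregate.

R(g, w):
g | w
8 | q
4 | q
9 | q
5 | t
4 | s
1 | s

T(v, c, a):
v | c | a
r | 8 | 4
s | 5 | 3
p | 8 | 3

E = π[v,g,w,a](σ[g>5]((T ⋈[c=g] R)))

σ filters on g, owned by the right side.
E' = π[v,g,w,a]((T ⋈[c=g] σ[g>5](R)))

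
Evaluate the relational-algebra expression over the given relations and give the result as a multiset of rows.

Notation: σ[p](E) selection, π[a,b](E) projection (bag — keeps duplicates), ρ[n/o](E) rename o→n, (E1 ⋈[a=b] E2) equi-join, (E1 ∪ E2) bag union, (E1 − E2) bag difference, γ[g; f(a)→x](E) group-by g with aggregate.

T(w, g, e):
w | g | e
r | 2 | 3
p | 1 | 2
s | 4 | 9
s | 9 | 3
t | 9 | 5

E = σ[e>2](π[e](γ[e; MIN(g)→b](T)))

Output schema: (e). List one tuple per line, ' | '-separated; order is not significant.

Stepwise |·|:
  T → 5
  γ[e; MIN(g)→b](T) → 4
  π[e](γ[e; MIN(g)→b](T)) → 4
  σ[e>2](π[e](γ[e; MIN(g)→b](T))) → 3

== RESULT ==
e
3
5
9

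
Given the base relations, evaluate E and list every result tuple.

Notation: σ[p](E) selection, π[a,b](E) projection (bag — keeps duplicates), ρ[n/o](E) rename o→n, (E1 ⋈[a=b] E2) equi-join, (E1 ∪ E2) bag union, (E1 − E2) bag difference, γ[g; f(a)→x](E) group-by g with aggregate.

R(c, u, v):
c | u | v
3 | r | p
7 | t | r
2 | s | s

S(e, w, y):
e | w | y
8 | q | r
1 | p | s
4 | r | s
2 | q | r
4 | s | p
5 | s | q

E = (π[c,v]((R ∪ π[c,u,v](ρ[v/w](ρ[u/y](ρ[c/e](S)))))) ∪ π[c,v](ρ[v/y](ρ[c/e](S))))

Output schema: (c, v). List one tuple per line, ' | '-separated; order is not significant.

Per-node cardinality:
  R → 3
  S → 6
  ρ[c/e](S) → 6
  ρ[u/y](ρ[c/e](S)) → 6
  ρ[v/w](ρ[u/y](ρ[c/e](S))) → 6
  π[c,u,v](ρ[v/w](ρ[u/y](ρ[c/e](S)))) → 6
  (R ∪ π[c,u,v](ρ[v/w](ρ[u/y](ρ[c/e](S))))) → 9
  π[c,v]((R ∪ π[c,u,v](ρ[v/w](ρ[u/y](ρ[c/e](S)))))) → 9
  S → 6
  ρ[c/e](S) → 6
  ρ[v/y](ρ[c/e](S)) → 6
  π[c,v](ρ[v/y](ρ[c/e](S))) → 6
  (π[c,v]((R ∪ π[c,u,v](ρ[v/w](ρ[u/y](ρ[c/e](S)))))) ∪ π[c,v](ρ[v/y](ρ[c/e](S)))) → 15

== RESULT ==
c | v
1 | p
1 | s
2 | q
2 | r
2 | s
3 | p
4 | p
4 | r
4 | s
4 | s
5 | q
5 | s
7 | r
8 | q
8 | r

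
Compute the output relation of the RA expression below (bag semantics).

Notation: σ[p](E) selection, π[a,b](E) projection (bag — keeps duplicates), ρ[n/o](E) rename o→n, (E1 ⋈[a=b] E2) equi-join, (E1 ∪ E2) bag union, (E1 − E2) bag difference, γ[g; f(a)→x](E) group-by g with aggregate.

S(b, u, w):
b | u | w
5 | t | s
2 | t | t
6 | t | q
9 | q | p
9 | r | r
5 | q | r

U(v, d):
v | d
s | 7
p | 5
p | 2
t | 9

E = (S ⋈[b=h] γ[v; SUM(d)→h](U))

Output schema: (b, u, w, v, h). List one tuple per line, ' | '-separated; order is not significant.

Subexpression sizes:
  S → 6
  U → 4
  γ[v; SUM(d)→h](U) → 3
  (S ⋈[b=h] γ[v; SUM(d)→h](U)) → 2

== RESULT ==
b | u | w | v | h
9 | q | p | t | 9
9 | r | r | t | 9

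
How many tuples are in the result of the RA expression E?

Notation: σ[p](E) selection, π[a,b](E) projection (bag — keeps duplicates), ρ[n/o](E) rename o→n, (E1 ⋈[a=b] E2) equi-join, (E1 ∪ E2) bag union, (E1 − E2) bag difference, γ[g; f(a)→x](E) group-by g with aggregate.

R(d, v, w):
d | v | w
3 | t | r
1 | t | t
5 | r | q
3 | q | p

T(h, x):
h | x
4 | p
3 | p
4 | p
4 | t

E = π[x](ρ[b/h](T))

Subexpression sizes:
  T → 4
  ρ[b/h](T) → 4
  π[x](ρ[b/h](T)) → 4

|E| = 4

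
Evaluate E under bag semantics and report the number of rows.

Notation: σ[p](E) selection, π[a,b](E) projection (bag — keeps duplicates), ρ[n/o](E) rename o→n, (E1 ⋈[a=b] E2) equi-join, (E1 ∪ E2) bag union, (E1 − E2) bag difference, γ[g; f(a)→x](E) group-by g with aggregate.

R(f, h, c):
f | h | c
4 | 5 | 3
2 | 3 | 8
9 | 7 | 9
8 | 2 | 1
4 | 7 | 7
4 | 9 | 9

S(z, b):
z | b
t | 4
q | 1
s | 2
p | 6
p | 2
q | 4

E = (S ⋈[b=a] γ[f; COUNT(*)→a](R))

Subexpression sizes:
  S → 6
  R → 6
  γ[f; COUNT(*)→a](R) → 4
  (S ⋈[b=a] γ[f; COUNT(*)→a](R)) → 3

|E| = 3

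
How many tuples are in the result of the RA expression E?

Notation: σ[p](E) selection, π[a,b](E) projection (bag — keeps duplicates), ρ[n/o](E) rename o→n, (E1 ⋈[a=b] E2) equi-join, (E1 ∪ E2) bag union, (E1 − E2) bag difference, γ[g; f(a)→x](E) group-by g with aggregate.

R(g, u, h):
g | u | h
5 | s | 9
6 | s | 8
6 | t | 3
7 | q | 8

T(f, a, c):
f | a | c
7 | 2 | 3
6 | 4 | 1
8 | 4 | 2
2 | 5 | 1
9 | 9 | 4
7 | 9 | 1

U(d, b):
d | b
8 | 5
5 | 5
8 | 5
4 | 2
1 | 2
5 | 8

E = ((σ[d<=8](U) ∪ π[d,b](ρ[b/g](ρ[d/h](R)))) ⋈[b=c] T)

Per-node cardinality:
  U → 6
  σ[d<=8](U) → 6
  R → 4
  ρ[d/h](R) → 4
  ρ[b/g](ρ[d/h](R)) → 4
  π[d,b](ρ[b/g](ρ[d/h](R))) → 4
  (σ[d<=8](U) ∪ π[d,b](ρ[b/g](ρ[d/h](R)))) → 10
  T → 6
  ((σ[d<=8](U) ∪ π[d,b](ρ[b/g](ρ[d/h](R)))) ⋈[b=c] T) → 2

|E| = 2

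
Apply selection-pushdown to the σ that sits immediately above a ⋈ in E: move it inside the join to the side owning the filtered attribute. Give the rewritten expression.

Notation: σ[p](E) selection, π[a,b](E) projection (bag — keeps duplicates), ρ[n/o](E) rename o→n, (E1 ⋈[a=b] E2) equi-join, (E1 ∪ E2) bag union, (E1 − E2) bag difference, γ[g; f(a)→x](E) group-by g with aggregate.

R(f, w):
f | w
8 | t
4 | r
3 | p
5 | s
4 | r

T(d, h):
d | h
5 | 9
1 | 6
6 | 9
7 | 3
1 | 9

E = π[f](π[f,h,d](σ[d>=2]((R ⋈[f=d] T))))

σ filters on d, owned by the right side.
E' = π[f](π[f,h,d]((R ⋈[f=d] σ[d>=2](T))))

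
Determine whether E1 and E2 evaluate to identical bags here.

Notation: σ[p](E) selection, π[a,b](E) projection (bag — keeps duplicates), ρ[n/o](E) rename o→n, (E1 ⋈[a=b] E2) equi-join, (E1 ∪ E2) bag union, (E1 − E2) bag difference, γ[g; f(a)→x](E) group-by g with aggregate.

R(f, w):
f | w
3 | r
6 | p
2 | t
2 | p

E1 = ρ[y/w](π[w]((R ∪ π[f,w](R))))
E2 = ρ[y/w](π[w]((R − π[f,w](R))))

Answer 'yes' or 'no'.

E1 per-node cardinality:
  R → 4
  R → 4
  π[f,w](R) → 4
  (R ∪ π[f,w](R)) → 8
  π[w]((R ∪ π[f,w](R))) → 8
  ρ[y/w](π[w]((R ∪ π[f,w](R)))) → 8
E2 per-node cardinality:
  R → 4
  R → 4
  π[f,w](R) → 4
  (R − π[f,w](R)) → 0
  π[w]((R − π[f,w](R))) → 0
  ρ[y/w](π[w]((R − π[f,w](R)))) → 0

E1 result:
y
p
p
p
p
r
r
t
t
E2 result:
y
(0 rows)
Witness: ('p',) appears 4× in E1 but 0× in E2.

no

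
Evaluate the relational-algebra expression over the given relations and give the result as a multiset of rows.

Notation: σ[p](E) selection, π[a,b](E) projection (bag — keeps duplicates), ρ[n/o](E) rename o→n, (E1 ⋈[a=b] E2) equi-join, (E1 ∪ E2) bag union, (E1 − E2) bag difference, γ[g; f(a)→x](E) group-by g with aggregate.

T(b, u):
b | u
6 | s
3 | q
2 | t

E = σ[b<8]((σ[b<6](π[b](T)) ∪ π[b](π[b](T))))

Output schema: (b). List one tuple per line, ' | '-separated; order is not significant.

Stepwise |·|:
  T → 3
  π[b](T) → 3
  σ[b<6](π[b](T)) → 2
  T → 3
  π[b](T) → 3
  π[b](π[b](T)) → 3
  (σ[b<6](π[b](T)) ∪ π[b](π[b](T))) → 5
  σ[b<8]((σ[b<6](π[b](T)) ∪ π[b](π[b](T)))) → 5

== RESULT ==
b
2
2
3
3
6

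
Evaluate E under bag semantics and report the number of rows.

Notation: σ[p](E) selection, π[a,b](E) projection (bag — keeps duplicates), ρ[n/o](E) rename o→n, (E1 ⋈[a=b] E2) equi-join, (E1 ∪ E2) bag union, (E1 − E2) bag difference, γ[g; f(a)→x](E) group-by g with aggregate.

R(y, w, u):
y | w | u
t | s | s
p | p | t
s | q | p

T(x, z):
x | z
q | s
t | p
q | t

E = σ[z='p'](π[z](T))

Per-node cardinality:
  T → 3
  π[z](T) → 3
  σ[z='p'](π[z](T)) → 1

|E| = 1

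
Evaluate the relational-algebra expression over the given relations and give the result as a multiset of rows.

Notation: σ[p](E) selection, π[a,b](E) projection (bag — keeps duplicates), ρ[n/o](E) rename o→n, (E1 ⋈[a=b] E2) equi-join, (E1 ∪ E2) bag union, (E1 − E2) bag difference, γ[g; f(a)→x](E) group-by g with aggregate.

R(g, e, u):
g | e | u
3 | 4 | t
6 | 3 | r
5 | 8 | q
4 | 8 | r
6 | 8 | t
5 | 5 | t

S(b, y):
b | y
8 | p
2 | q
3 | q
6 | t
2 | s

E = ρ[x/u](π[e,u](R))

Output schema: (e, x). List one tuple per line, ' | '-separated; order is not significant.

Stepwise |·|:
  R → 6
  π[e,u](R) → 6
  ρ[x/u](π[e,u](R)) → 6

== RESULT ==
e | x
3 | r
4 | t
5 | t
8 | q
8 | r
8 | t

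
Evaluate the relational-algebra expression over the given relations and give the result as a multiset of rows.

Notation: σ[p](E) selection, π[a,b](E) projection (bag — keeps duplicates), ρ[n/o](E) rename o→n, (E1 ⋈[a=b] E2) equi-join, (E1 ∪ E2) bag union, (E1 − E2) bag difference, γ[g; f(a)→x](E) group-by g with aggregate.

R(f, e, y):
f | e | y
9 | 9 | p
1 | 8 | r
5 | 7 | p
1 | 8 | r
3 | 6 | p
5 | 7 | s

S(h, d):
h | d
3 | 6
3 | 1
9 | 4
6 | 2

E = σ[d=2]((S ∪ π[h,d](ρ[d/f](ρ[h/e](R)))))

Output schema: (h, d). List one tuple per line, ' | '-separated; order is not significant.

Row counts bottom-up:
  S → 4
  R → 6
  ρ[h/e](R) → 6
  ρ[d/f](ρ[h/e](R)) → 6
  π[h,d](ρ[d/f](ρ[h/e](R))) → 6
  (S ∪ π[h,d](ρ[d/f](ρ[h/e](R)))) → 10
  σ[d=2]((S ∪ π[h,d](ρ[d/f](ρ[h/e](R))))) → 1

== RESULT ==
h | d
6 | 2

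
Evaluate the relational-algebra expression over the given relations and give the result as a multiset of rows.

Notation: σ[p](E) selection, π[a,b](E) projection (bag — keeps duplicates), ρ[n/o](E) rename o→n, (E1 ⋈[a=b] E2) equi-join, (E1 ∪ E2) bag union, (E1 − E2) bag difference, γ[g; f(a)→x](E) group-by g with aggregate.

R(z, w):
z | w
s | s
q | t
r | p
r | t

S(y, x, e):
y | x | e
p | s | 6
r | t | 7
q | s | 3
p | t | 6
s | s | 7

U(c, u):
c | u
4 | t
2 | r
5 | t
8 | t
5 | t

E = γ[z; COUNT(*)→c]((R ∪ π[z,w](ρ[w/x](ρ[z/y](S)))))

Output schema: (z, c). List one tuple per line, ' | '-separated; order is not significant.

Subexpression sizes:
  R → 4
  S → 5
  ρ[z/y](S) → 5
  ρ[w/x](ρ[z/y](S)) → 5
  π[z,w](ρ[w/x](ρ[z/y](S))) → 5
  (R ∪ π[z,w](ρ[w/x](ρ[z/y](S)))) → 9
  γ[z; COUNT(*)→c]((R ∪ π[z,w](ρ[w/x](ρ[z/y](S))))) → 4

== RESULT ==
z | c
p | 2
q | 2
r | 3
s | 2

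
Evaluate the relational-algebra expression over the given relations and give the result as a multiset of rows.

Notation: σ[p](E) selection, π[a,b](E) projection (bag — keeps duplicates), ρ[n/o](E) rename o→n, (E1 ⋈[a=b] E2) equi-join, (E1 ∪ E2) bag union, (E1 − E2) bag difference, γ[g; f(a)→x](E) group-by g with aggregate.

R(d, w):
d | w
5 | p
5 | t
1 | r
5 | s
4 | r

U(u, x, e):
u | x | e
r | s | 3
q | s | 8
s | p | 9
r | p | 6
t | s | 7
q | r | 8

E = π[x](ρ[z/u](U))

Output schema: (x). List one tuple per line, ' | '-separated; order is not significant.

Row counts bottom-up:
  U → 6
  ρ[z/u](U) → 6
  π[x](ρ[z/u](U)) → 6

== RESULT ==
x
p
p
r
s
s
s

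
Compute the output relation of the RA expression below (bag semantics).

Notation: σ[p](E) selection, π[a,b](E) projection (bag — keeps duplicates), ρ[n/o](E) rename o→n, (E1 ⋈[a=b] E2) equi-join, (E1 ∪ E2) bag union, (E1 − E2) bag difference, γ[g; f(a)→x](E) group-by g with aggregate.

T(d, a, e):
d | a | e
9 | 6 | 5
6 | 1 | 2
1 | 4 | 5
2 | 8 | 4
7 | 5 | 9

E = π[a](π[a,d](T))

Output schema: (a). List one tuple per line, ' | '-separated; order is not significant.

Stepwise |·|:
  T → 5
  π[a,d](T) → 5
  π[a](π[a,d](T)) → 5

== RESULT ==
a
1
4
5
6
8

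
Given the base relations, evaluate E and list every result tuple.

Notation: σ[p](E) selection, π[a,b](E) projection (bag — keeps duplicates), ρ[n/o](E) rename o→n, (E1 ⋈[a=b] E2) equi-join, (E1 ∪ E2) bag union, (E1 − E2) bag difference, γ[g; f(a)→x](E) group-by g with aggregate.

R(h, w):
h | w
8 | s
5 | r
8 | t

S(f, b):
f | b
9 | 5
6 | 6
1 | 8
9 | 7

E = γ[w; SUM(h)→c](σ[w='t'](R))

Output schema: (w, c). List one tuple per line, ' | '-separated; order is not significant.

Subexpression sizes:
  R → 3
  σ[w='t'](R) → 1
  γ[w; SUM(h)→c](σ[w='t'](R)) → 1

== RESULT ==
w | c
t | 8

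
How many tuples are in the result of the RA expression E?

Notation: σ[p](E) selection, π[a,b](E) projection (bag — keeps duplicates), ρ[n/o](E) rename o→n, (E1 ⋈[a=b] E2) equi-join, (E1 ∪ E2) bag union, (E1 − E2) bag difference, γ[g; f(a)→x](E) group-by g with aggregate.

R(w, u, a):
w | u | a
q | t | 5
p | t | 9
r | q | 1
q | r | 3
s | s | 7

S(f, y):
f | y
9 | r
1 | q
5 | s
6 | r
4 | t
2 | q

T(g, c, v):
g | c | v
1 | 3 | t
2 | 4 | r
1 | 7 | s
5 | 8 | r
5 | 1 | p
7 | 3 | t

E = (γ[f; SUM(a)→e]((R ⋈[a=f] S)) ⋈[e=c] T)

Per-node cardinality:
  R → 5
  S → 6
  (R ⋈[a=f] S) → 3
  γ[f; SUM(a)→e]((R ⋈[a=f] S)) → 3
  T → 6
  (γ[f; SUM(a)→e]((R ⋈[a=f] S)) ⋈[e=c] T) → 1

|E| = 1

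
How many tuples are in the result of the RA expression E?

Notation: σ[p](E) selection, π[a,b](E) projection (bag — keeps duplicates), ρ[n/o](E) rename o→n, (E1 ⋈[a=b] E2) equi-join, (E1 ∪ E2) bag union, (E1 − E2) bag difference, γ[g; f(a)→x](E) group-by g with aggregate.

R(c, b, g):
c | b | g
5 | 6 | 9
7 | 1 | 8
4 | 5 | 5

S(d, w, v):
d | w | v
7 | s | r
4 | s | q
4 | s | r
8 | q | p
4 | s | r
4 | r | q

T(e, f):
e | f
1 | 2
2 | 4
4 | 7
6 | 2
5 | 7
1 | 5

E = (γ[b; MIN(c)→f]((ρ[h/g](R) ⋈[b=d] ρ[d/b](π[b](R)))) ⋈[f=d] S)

Stepwise |·|:
  R → 3
  ρ[h/g](R) → 3
  R → 3
  π[b](R) → 3
  ρ[d/b](π[b](R)) → 3
  (ρ[h/g](R) ⋈[b=d] ρ[d/b](π[b](R))) → 3
  γ[b; MIN(c)→f]((ρ[h/g](R) ⋈[b=d] ρ[d/b](π[b](R)))) → 3
  S → 6
  (γ[b; MIN(c)→f]((ρ[h/g](R) ⋈[b=d] ρ[d/b](π[b](R)))) ⋈[f=d] S) → 5

|E| = 5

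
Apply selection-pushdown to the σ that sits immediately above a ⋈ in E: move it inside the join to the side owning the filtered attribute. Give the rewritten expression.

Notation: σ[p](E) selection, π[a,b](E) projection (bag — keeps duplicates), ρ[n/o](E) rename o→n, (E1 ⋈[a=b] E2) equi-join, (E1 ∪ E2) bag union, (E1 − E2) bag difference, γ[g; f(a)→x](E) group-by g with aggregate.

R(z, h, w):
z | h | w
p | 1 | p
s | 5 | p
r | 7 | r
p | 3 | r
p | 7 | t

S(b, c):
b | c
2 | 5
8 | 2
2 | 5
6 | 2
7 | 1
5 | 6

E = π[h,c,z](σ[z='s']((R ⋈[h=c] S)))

σ filters on z, owned by the left side.
E' = π[h,c,z]((σ[z='s'](R) ⋈[h=c] S))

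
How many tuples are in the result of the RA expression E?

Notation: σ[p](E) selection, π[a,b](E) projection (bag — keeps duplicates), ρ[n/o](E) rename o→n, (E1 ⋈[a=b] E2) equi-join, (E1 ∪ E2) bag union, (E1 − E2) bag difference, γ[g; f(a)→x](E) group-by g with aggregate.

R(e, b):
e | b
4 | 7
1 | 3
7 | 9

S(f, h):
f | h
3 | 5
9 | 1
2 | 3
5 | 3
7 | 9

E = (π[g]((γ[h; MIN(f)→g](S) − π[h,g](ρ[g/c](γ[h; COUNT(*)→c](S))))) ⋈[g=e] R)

Row counts bottom-up:
  S → 5
  γ[h; MIN(f)→g](S) → 4
  S → 5
  γ[h; COUNT(*)→c](S) → 4
  ρ[g/c](γ[h; COUNT(*)→c](S)) → 4
  π[h,g](ρ[g/c](γ[h; COUNT(*)→c](S))) → 4
  (γ[h; MIN(f)→g](S) − π[h,g](ρ[g/c](γ[h; COUNT(*)→c](S)))) → 3
  π[g]((γ[h; MIN(f)→g](S) − π[h,g](ρ[g/c](γ[h; COUNT(*)→c](S))))) → 3
  R → 3
  (π[g]((γ[h; MIN(f)→g](S) − π[h,g](ρ[g/c](γ[h; COUNT(*)→c](S))))) ⋈[g=e] R) → 1

|E| = 1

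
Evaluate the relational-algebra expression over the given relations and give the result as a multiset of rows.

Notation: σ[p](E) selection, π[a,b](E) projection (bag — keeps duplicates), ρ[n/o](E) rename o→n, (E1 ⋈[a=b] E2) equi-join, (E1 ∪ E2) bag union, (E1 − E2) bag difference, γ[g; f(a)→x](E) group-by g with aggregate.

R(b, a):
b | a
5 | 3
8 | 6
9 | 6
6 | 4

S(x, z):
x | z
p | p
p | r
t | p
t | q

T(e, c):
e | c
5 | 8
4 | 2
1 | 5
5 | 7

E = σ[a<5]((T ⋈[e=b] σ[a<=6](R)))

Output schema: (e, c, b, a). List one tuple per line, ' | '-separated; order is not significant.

Row counts bottom-up:
  T → 4
  R → 4
  σ[a<=6](R) → 4
  (T ⋈[e=b] σ[a<=6](R)) → 2
  σ[a<5]((T ⋈[e=b] σ[a<=6](R))) → 2

== RESULT ==
e | c | b | a
5 | 7 | 5 | 3
5 | 8 | 5 | 3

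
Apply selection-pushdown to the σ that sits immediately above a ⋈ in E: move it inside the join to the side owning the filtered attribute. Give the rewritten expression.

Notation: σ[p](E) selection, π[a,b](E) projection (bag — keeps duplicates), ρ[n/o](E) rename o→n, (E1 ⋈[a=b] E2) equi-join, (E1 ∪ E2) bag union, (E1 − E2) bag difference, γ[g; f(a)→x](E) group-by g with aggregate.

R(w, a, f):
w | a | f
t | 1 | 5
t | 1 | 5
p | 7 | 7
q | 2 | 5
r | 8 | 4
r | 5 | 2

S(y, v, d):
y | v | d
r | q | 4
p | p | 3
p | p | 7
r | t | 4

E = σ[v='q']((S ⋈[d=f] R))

σ filters on v, owned by the left side.
E' = (σ[v='q'](S) ⋈[d=f] R)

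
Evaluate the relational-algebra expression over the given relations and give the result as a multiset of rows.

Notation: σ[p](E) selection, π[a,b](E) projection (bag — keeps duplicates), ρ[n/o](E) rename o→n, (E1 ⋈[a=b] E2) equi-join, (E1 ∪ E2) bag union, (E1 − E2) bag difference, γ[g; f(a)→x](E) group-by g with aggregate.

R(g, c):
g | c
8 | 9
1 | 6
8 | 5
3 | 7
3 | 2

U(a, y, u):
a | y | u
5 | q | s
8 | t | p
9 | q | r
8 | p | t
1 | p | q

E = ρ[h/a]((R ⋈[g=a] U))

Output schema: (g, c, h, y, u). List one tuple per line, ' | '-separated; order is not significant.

Per-node cardinality:
  R → 5
  U → 5
  (R ⋈[g=a] U) → 5
  ρ[h/a]((R ⋈[g=a] U)) → 5

== RESULT ==
g | c | h | y | u
1 | 6 | 1 | p | q
8 | 5 | 8 | p | t
8 | 5 | 8 | t | p
8 | 9 | 8 | p | t
8 | 9 | 8 | t | p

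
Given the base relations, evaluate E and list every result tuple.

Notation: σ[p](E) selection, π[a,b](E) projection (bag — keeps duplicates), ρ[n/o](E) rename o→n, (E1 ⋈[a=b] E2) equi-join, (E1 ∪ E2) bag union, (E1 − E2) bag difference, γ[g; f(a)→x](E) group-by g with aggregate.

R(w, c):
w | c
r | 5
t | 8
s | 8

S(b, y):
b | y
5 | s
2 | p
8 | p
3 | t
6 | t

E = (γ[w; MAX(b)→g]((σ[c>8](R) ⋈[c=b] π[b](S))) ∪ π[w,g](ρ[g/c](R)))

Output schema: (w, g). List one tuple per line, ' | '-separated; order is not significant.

Subexpression sizes:
  R → 3
  σ[c>8](R) → 0
  S → 5
  π[b](S) → 5
  (σ[c>8](R) ⋈[c=b] π[b](S)) → 0
  γ[w; MAX(b)→g]((σ[c>8](R) ⋈[c=b] π[b](S))) → 0
  R → 3
  ρ[g/c](R) → 3
  π[w,g](ρ[g/c](R)) → 3
  (γ[w; MAX(b)→g]((σ[c>8](R) ⋈[c=b] π[b](S))) ∪ π[w,g](ρ[g/c](R))) → 3

== RESULT ==
w | g
r | 5
s | 8
t | 8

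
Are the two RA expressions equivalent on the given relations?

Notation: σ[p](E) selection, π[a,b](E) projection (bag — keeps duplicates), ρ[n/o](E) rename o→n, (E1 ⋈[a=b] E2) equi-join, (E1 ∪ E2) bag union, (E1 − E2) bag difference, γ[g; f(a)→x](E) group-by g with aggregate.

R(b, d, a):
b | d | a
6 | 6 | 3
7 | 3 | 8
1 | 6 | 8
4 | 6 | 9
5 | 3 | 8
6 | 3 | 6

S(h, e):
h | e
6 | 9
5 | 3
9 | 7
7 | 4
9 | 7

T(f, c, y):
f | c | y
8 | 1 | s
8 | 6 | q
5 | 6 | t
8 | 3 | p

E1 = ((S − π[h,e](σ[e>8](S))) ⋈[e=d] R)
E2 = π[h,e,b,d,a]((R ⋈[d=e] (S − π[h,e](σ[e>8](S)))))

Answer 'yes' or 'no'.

E1 stepwise |·|:
  S → 5
  S → 5
  σ[e>8](S) → 1
  π[h,e](σ[e>8](S)) → 1
  (S − π[h,e](σ[e>8](S))) → 4
  R → 6
  ((S − π[h,e](σ[e>8](S))) ⋈[e=d] R) → 3
E2 stepwise |·|:
  R → 6
  S → 5
  S → 5
  σ[e>8](S) → 1
  π[h,e](σ[e>8](S)) → 1
  (S − π[h,e](σ[e>8](S))) → 4
  (R ⋈[d=e] (S − π[h,e](σ[e>8](S)))) → 3
  π[h,e,b,d,a]((R ⋈[d=e] (S − π[h,e](σ[e>8](S))))) → 3

E1 and E2 produce the same multiset:
h | e | b | d | a
5 | 3 | 5 | 3 | 8
5 | 3 | 6 | 3 | 6
5 | 3 | 7 | 3 | 8

yes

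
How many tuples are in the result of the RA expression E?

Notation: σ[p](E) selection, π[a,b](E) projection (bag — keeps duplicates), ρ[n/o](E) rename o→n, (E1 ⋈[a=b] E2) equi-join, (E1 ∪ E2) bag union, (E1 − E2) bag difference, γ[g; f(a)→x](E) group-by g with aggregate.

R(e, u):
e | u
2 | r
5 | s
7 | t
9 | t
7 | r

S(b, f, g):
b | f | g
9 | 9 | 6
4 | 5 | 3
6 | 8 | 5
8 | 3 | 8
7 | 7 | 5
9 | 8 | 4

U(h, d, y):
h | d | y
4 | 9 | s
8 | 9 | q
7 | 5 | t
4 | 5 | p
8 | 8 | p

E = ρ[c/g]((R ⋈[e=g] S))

Row counts bottom-up:
  R → 5
  S → 6
  (R ⋈[e=g] S) → 2
  ρ[c/g]((R ⋈[e=g] S)) → 2

|E| = 2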